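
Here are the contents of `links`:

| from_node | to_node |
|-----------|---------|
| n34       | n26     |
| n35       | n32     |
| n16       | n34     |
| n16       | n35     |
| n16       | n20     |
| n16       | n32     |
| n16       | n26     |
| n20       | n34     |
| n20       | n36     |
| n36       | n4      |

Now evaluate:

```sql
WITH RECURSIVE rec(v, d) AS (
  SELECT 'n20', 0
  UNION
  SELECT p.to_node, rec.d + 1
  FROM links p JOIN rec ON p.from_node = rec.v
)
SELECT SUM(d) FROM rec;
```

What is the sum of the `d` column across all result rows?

6

Base: (n20, d=0).
Iteration 1: edges from {n20} -> (n34, d=1), (n36, d=1).
Iteration 2: edges from {n34,n36} -> (n26, d=2), (n4, d=2).
Iteration 3: no outgoing edges from {n26,n4}; recursion stops.
SUM(d) = 0 + 1 + 1 + 2 + 2 = 6.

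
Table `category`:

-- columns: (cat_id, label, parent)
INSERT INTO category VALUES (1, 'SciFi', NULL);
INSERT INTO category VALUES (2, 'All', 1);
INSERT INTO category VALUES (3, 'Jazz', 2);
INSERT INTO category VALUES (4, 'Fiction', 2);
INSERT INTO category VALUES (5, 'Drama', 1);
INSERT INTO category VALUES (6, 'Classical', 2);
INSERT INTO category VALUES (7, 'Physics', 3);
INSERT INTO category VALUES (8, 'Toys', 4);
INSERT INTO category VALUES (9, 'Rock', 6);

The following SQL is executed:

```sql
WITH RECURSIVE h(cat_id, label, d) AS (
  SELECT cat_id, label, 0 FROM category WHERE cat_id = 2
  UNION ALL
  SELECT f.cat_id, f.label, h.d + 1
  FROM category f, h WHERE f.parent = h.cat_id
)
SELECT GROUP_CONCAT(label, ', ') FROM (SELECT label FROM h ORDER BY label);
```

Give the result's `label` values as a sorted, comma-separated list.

Base: cat_id=2 (All) at d 0.
Iteration 1: rows with parent in {2} -> Jazz (id 3, d 1), Fiction (id 4, d 1), Classical (id 6, d 1).
Iteration 2: rows with parent in {3,4,6} -> Physics (id 7, d 2), Toys (id 8, d 2), Rock (id 9, d 2).
Iteration 3: no rows with parent in {7,8,9}; recursion stops.

All, Classical, Fiction, Jazz, Physics, Rock, Toys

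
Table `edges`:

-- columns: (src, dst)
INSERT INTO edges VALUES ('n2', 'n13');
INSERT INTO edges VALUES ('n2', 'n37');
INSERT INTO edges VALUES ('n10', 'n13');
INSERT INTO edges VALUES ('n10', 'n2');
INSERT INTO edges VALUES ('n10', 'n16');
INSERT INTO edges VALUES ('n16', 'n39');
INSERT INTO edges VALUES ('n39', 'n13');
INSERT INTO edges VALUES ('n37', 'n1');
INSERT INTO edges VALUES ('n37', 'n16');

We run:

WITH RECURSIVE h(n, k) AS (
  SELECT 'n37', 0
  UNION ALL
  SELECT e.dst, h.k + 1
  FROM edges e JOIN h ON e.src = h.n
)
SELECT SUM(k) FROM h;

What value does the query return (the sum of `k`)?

Base: (n37, k=0).
Iteration 1: edges from {n37} -> (n1, k=1), (n16, k=1).
Iteration 2: edges from {n1,n16} -> (n39, k=2).
Iteration 3: edges from {n39} -> (n13, k=3).
Iteration 4: no outgoing edges from {n13}; recursion stops.
SUM(k) = 0 + 1 + 1 + 2 + 3 = 7.

7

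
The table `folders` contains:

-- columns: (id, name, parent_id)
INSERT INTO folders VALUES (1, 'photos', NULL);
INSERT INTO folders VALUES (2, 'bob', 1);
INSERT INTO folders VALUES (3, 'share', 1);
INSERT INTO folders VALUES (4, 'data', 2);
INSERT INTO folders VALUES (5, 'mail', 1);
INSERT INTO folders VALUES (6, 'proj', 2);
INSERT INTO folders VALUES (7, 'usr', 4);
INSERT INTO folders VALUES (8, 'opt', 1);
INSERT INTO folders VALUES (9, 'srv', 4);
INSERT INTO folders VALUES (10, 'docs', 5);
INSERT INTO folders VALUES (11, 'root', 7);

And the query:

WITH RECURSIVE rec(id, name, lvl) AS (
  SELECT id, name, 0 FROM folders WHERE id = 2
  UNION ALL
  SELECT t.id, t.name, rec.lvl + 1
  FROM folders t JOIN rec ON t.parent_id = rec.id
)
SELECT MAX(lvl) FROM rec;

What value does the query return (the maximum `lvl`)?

3

Base: id=2 (bob) at lvl 0.
Iteration 1: rows with parent_id in {2} -> data (id 4, lvl 1), proj (id 6, lvl 1).
Iteration 2: rows with parent_id in {4,6} -> usr (id 7, lvl 2), srv (id 9, lvl 2).
Iteration 3: rows with parent_id in {7,9} -> root (id 11, lvl 3).
Iteration 4: no rows with parent_id in {11}; recursion stops.
lvl values: 0, 1, 1, 2, 2, 3; the maximum is 3.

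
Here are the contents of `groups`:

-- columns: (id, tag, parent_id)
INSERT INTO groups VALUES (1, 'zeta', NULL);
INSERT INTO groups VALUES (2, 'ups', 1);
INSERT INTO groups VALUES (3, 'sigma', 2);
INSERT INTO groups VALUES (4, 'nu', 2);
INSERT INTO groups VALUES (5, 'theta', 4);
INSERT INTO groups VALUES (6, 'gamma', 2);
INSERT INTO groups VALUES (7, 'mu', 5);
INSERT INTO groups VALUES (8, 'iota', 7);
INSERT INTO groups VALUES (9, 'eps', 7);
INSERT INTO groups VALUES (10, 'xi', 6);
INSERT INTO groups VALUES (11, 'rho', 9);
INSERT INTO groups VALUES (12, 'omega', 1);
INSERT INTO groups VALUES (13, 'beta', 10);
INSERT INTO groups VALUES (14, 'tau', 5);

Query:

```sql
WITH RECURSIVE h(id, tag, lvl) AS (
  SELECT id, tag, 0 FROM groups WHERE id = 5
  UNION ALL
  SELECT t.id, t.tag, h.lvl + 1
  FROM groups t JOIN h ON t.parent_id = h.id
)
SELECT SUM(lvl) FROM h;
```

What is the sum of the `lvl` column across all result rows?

Base: id=5 (theta) at lvl 0.
Iteration 1: rows with parent_id in {5} -> mu (id 7, lvl 1), tau (id 14, lvl 1).
Iteration 2: rows with parent_id in {7,14} -> iota (id 8, lvl 2), eps (id 9, lvl 2).
Iteration 3: rows with parent_id in {8,9} -> rho (id 11, lvl 3).
Iteration 4: no rows with parent_id in {11}; recursion stops.
SUM(lvl) = 0 + 1 + 1 + 2 + 2 + 3 = 9.

9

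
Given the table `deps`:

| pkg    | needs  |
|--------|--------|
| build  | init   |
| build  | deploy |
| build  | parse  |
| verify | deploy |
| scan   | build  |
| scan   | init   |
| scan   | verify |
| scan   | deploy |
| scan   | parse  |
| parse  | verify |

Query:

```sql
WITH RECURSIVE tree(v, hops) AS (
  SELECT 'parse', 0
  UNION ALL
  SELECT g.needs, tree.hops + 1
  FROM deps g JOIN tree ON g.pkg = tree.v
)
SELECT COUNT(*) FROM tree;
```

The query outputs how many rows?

Base: (parse, hops=0).
Iteration 1: edges from {parse} -> (verify, hops=1).
Iteration 2: edges from {verify} -> (deploy, hops=2).
Iteration 3: no outgoing edges from {deploy}; recursion stops.
Total rows emitted: 3.

3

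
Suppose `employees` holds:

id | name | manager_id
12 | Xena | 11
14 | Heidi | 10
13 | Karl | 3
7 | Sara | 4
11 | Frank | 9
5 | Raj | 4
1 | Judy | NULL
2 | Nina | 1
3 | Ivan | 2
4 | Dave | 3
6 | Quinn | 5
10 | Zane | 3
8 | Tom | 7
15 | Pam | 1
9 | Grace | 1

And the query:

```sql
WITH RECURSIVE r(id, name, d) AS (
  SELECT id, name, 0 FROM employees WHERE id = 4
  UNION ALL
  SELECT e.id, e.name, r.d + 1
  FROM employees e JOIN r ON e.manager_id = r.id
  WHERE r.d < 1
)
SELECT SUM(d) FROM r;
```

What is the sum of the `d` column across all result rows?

Base: id=4 (Dave) at d 0.
Iteration 1: rows with manager_id in {4} -> Raj (id 5, d 1), Sara (id 7, d 1).
Iteration 2: d < 1 fails for all current rows; recursion stops.
SUM(d) = 0 + 1 + 1 = 2.

2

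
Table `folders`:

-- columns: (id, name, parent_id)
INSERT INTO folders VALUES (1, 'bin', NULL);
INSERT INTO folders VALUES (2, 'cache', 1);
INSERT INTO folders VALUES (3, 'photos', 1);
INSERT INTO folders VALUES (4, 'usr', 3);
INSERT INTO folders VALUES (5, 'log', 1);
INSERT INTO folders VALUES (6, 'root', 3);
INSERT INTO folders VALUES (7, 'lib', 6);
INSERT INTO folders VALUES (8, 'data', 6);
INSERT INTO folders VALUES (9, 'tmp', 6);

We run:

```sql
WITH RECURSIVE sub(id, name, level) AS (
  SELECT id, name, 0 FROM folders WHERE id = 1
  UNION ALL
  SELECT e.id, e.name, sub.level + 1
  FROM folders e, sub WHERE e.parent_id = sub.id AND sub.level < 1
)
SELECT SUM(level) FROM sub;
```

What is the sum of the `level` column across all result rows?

3

Base: id=1 (bin) at level 0.
Iteration 1: rows with parent_id in {1} -> cache (id 2, level 1), photos (id 3, level 1), log (id 5, level 1).
Iteration 2: level < 1 fails for all current rows; recursion stops.
SUM(level) = 0 + 1 + 1 + 1 = 3.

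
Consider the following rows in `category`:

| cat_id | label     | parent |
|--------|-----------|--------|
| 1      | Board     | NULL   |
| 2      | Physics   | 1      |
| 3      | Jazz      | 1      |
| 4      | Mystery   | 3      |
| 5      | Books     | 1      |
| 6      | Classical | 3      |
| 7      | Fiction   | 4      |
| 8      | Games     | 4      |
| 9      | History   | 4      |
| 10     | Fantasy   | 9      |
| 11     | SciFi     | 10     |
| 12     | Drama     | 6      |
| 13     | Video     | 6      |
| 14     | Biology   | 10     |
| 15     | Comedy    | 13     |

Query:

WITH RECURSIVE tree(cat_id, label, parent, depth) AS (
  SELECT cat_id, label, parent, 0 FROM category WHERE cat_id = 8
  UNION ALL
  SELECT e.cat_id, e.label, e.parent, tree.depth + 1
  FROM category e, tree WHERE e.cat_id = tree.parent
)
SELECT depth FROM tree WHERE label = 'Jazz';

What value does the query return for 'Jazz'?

Base: cat_id=8 (Games), parent=4, depth 0.
Iteration 1: join on cat_id=4 -> Mystery (id 4, parent=3, depth 1).
Iteration 2: join on cat_id=3 -> Jazz (id 3, parent=1, depth 2).
Iteration 3: join on cat_id=1 -> Board (id 1, parent=NULL, depth 3).
Iteration 4: parent is NULL; no match; recursion stops.

2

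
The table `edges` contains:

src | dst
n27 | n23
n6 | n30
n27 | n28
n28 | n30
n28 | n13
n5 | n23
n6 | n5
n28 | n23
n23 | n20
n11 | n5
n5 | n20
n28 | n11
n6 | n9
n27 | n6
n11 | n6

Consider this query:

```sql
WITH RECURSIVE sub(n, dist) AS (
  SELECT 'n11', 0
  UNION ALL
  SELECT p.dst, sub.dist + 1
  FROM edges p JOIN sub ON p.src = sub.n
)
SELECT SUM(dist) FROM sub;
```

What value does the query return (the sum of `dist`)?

25

Base: (n11, dist=0).
Iteration 1: edges from {n11} -> (n5, dist=1), (n6, dist=1).
Iteration 2: edges from {n5,n6} -> (n20, dist=2), (n23, dist=2), (n30, dist=2), (n5, dist=2), (n9, dist=2).
Iteration 3: edges from {n20,n23,n30,n5,n9} -> (n20, dist=3) x2, (n23, dist=3). [UNION ALL keeps all 3 new rows, including repeats]
Iteration 4: edges from {n20,n23} -> (n20, dist=4).
Iteration 5: no outgoing edges from {n20}; recursion stops.
SUM(dist) = 0 + 1 + 1 + 2 + 2 + 2 + 2 + 2 + 3 + 3 + 3 + 4 = 25.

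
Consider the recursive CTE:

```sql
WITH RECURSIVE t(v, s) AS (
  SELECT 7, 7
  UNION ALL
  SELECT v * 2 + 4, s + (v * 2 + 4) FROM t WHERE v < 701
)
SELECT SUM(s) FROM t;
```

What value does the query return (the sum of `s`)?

5378

Base: v=7, s=7.
Iteration 1: 7 < 701 holds -> v = 7 * 2 + 4 = 18, s = 7 + 18 = 25.
Iteration 2: 18 < 701 holds -> v = 18 * 2 + 4 = 40, s = 25 + 40 = 65.
Iteration 3: 40 < 701 holds -> v = 40 * 2 + 4 = 84, s = 65 + 84 = 149.
Iteration 4: 84 < 701 holds -> v = 84 * 2 + 4 = 172, s = 149 + 172 = 321.
Iteration 5: 172 < 701 holds -> v = 172 * 2 + 4 = 348, s = 321 + 348 = 669.
Iteration 6: 348 < 701 holds -> v = 348 * 2 + 4 = 700, s = 669 + 700 = 1369.
Iteration 7: 700 < 701 holds -> v = 700 * 2 + 4 = 1404, s = 1369 + 1404 = 2773.
Iteration 8: 1404 < 701 fails; recursion stops.
SUM(s) = 7 + 25 + 65 + 149 + 321 + 669 + 1369 + 2773 = 5378.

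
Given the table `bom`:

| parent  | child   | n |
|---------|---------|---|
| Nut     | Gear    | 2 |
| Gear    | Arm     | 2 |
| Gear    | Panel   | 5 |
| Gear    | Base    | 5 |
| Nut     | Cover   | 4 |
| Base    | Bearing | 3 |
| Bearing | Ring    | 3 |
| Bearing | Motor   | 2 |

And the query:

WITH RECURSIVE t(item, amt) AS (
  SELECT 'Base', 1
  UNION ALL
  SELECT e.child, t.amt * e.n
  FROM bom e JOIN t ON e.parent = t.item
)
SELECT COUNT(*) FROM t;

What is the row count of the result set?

4

Base: (Base, amt=1).
Iteration 1: components of {Base} -> Bearing = 1*3 = 3.
Iteration 2: components of {Bearing} -> Motor = 3*2 = 6, Ring = 3*3 = 9.
Iteration 3: no further components; recursion stops.
Total rows emitted: 4.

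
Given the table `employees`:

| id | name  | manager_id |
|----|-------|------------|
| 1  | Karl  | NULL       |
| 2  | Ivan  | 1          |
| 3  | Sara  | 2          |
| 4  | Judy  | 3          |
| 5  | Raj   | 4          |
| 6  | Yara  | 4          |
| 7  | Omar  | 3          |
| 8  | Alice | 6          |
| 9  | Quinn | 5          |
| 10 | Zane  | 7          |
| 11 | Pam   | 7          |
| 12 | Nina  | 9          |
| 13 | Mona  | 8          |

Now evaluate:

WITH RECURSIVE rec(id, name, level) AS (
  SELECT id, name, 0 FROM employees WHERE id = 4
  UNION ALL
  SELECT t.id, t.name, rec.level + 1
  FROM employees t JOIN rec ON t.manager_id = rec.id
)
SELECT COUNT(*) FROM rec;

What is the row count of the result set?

Base: id=4 (Judy) at level 0.
Iteration 1: rows with manager_id in {4} -> Raj (id 5, level 1), Yara (id 6, level 1).
Iteration 2: rows with manager_id in {5,6} -> Alice (id 8, level 2), Quinn (id 9, level 2).
Iteration 3: rows with manager_id in {8,9} -> Nina (id 12, level 3), Mona (id 13, level 3).
Iteration 4: no rows with manager_id in {12,13}; recursion stops.
Total rows emitted: 7.

7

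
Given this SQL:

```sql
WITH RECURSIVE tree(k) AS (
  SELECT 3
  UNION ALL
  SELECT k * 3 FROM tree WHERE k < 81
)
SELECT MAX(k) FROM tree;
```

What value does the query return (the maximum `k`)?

81

Base: k=3.
Iteration 1: 3 < 81 holds -> k = 3 * 3 = 9.
Iteration 2: 9 < 81 holds -> k = 9 * 3 = 27.
Iteration 3: 27 < 81 holds -> k = 27 * 3 = 81.
Iteration 4: 81 < 81 fails; recursion stops.
k values: 3, 9, 27, 81; the maximum is 81.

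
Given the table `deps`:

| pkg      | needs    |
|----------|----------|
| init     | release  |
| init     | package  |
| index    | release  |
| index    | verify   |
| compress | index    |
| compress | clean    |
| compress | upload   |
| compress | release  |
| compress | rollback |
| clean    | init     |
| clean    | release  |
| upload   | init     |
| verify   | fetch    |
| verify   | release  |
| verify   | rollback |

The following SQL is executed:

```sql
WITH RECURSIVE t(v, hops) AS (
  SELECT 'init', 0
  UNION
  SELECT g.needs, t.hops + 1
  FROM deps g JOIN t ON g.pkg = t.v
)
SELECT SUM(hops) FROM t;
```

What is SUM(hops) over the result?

2

Base: (init, hops=0).
Iteration 1: edges from {init} -> (package, hops=1), (release, hops=1).
Iteration 2: no outgoing edges from {package,release}; recursion stops.
SUM(hops) = 0 + 1 + 1 = 2.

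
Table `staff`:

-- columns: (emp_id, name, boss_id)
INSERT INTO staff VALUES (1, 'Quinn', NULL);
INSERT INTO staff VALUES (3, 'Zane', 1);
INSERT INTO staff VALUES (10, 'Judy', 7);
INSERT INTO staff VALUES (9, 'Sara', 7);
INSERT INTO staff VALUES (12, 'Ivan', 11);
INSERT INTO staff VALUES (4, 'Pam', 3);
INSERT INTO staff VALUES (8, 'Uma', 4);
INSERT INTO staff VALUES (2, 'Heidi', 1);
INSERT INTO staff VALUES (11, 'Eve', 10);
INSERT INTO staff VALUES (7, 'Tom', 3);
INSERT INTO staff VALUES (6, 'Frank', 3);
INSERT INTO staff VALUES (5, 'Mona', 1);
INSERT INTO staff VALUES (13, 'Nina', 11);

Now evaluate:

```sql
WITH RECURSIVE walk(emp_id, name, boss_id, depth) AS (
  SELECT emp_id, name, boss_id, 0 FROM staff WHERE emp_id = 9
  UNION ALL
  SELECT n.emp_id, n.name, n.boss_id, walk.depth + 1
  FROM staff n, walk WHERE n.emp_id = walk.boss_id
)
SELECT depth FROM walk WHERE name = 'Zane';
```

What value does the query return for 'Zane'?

2

Base: emp_id=9 (Sara), boss_id=7, depth 0.
Iteration 1: join on emp_id=7 -> Tom (id 7, boss_id=3, depth 1).
Iteration 2: join on emp_id=3 -> Zane (id 3, boss_id=1, depth 2).
Iteration 3: join on emp_id=1 -> Quinn (id 1, boss_id=NULL, depth 3).
Iteration 4: boss_id is NULL; no match; recursion stops.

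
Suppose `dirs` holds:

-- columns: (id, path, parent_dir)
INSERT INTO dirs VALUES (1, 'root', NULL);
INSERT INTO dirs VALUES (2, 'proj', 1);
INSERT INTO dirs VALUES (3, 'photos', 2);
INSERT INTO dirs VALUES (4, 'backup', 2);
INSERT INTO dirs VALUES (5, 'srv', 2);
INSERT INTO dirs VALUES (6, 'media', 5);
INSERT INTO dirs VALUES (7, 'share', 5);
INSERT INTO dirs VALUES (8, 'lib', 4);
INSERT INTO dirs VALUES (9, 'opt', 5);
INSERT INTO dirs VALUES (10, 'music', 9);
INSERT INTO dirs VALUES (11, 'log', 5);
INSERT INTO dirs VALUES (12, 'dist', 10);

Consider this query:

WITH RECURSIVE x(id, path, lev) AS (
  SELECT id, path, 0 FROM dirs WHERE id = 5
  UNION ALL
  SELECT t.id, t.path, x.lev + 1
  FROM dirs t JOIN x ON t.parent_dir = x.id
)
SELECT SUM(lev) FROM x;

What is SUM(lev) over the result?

9

Base: id=5 (srv) at lev 0.
Iteration 1: rows with parent_dir in {5} -> media (id 6, lev 1), share (id 7, lev 1), opt (id 9, lev 1), log (id 11, lev 1).
Iteration 2: rows with parent_dir in {6,7,9,11} -> music (id 10, lev 2).
Iteration 3: rows with parent_dir in {10} -> dist (id 12, lev 3).
Iteration 4: no rows with parent_dir in {12}; recursion stops.
SUM(lev) = 0 + 1 + 1 + 1 + 1 + 2 + 3 = 9.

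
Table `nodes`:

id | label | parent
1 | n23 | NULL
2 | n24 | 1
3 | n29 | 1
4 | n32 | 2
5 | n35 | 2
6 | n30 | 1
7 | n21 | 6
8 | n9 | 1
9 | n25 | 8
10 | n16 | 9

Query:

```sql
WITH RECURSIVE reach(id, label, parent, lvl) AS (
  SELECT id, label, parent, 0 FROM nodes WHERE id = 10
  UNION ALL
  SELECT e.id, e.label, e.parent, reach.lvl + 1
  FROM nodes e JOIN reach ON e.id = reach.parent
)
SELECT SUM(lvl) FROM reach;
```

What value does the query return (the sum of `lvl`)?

Base: id=10 (n16), parent=9, lvl 0.
Iteration 1: join on id=9 -> n25 (id 9, parent=8, lvl 1).
Iteration 2: join on id=8 -> n9 (id 8, parent=1, lvl 2).
Iteration 3: join on id=1 -> n23 (id 1, parent=NULL, lvl 3).
Iteration 4: parent is NULL; no match; recursion stops.
SUM(lvl) = 0 + 1 + 2 + 3 = 6.

6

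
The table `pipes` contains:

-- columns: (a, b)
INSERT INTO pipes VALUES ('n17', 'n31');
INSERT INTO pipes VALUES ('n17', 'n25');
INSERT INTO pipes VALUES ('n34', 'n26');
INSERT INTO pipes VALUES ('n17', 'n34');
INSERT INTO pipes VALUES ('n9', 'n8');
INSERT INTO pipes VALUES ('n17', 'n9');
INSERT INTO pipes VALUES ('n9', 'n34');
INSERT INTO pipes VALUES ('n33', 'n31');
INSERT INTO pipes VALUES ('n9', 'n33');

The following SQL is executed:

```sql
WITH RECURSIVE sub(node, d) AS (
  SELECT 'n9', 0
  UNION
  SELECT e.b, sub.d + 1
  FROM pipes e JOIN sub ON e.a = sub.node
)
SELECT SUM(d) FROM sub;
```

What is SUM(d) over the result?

7

Base: (n9, d=0).
Iteration 1: edges from {n9} -> (n33, d=1), (n34, d=1), (n8, d=1).
Iteration 2: edges from {n33,n34,n8} -> (n26, d=2), (n31, d=2).
Iteration 3: no outgoing edges from {n26,n31}; recursion stops.
SUM(d) = 0 + 1 + 1 + 1 + 2 + 2 = 7.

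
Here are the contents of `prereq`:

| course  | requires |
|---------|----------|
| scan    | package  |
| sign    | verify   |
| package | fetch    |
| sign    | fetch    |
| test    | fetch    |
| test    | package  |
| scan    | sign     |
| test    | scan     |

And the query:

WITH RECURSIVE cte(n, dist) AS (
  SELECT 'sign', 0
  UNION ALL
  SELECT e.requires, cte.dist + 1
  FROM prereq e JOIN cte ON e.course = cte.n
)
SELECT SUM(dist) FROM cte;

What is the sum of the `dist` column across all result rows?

Base: (sign, dist=0).
Iteration 1: edges from {sign} -> (fetch, dist=1), (verify, dist=1).
Iteration 2: no outgoing edges from {fetch,verify}; recursion stops.
SUM(dist) = 0 + 1 + 1 = 2.

2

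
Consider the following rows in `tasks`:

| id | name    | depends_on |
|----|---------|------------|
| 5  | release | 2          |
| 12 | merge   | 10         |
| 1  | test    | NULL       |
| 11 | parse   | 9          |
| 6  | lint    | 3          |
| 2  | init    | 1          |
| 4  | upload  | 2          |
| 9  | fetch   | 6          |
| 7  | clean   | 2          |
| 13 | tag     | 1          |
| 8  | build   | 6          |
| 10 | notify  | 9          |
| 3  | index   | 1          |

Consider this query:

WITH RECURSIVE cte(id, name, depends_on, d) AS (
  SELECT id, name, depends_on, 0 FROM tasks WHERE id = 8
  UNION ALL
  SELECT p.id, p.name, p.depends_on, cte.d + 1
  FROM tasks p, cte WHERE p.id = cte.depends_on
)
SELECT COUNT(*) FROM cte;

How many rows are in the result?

Base: id=8 (build), depends_on=6, d 0.
Iteration 1: join on id=6 -> lint (id 6, depends_on=3, d 1).
Iteration 2: join on id=3 -> index (id 3, depends_on=1, d 2).
Iteration 3: join on id=1 -> test (id 1, depends_on=NULL, d 3).
Iteration 4: depends_on is NULL; no match; recursion stops.
Total rows emitted: 4.

4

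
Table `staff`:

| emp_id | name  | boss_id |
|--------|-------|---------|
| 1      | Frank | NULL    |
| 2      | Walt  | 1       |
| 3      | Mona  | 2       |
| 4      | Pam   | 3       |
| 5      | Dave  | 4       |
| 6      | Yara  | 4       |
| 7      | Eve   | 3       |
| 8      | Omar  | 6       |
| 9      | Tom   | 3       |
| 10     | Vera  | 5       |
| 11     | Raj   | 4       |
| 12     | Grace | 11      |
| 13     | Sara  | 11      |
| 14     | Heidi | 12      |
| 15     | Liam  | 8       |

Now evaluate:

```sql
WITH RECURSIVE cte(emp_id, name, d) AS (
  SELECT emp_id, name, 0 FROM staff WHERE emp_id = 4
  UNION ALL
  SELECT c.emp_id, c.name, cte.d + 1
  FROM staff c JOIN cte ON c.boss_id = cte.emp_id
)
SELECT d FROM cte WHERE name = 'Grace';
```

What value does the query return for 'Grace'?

2

Base: emp_id=4 (Pam) at d 0.
Iteration 1: rows with boss_id in {4} -> Dave (id 5, d 1), Yara (id 6, d 1), Raj (id 11, d 1).
Iteration 2: rows with boss_id in {5,6,11} -> Omar (id 8, d 2), Vera (id 10, d 2), Grace (id 12, d 2), Sara (id 13, d 2).
Iteration 3: rows with boss_id in {8,10,12,13} -> Heidi (id 14, d 3), Liam (id 15, d 3).
Iteration 4: no rows with boss_id in {14,15}; recursion stops.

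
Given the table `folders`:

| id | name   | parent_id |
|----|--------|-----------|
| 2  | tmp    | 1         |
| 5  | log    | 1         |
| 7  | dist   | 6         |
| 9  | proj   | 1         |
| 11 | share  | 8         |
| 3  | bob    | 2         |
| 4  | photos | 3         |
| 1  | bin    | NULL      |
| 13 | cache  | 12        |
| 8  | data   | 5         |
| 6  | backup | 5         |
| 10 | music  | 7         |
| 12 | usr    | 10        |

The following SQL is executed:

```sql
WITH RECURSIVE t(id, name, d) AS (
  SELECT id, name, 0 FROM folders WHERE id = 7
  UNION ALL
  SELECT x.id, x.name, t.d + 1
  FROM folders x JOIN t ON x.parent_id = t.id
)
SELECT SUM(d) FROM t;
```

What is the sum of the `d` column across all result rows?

Base: id=7 (dist) at d 0.
Iteration 1: rows with parent_id in {7} -> music (id 10, d 1).
Iteration 2: rows with parent_id in {10} -> usr (id 12, d 2).
Iteration 3: rows with parent_id in {12} -> cache (id 13, d 3).
Iteration 4: no rows with parent_id in {13}; recursion stops.
SUM(d) = 0 + 1 + 2 + 3 = 6.

6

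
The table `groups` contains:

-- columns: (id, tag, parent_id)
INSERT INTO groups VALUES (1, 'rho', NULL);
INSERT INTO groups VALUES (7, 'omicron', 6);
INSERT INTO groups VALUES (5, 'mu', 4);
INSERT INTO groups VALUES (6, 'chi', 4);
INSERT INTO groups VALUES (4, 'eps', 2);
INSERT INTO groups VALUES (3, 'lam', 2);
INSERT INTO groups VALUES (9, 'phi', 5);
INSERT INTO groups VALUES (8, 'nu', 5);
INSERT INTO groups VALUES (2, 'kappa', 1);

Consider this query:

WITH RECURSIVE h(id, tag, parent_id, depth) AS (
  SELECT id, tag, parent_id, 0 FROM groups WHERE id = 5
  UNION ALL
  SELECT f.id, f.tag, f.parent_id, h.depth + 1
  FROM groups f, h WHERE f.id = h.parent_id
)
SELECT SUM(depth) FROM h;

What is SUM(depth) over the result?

Base: id=5 (mu), parent_id=4, depth 0.
Iteration 1: join on id=4 -> eps (id 4, parent_id=2, depth 1).
Iteration 2: join on id=2 -> kappa (id 2, parent_id=1, depth 2).
Iteration 3: join on id=1 -> rho (id 1, parent_id=NULL, depth 3).
Iteration 4: parent_id is NULL; no match; recursion stops.
SUM(depth) = 0 + 1 + 2 + 3 = 6.

6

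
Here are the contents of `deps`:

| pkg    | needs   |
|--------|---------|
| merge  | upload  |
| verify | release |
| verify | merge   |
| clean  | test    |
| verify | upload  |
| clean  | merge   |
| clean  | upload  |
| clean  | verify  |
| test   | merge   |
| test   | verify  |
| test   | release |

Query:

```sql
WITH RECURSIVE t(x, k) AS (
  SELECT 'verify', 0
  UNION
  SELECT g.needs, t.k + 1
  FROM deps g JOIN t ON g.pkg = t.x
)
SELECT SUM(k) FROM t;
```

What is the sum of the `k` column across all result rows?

5

Base: (verify, k=0).
Iteration 1: edges from {verify} -> (merge, k=1), (release, k=1), (upload, k=1).
Iteration 2: edges from {merge,release,upload} -> (upload, k=2).
Iteration 3: no outgoing edges from {upload}; recursion stops.
SUM(k) = 0 + 1 + 1 + 1 + 2 = 5.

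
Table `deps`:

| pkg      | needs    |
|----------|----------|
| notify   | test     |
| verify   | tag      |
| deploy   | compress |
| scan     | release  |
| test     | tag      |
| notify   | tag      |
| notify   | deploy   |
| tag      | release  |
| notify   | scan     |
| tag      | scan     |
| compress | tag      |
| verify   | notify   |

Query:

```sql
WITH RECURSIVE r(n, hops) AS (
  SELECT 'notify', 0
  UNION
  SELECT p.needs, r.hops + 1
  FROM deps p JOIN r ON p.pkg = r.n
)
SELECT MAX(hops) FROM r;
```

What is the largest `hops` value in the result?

5

Base: (notify, hops=0).
Iteration 1: edges from {notify} -> (deploy, hops=1), (scan, hops=1), (tag, hops=1), (test, hops=1).
Iteration 2: edges from {deploy,scan,tag,test} -> (compress, hops=2), (release, hops=2), (scan, hops=2), (tag, hops=2). [UNION drops 1 duplicate row(s)]
Iteration 3: edges from {compress,release,scan,tag} -> (release, hops=3), (scan, hops=3), (tag, hops=3). [UNION drops 1 duplicate row(s)]
Iteration 4: edges from {release,scan,tag} -> (release, hops=4), (scan, hops=4). [UNION drops 1 duplicate row(s)]
Iteration 5: edges from {release,scan} -> (release, hops=5).
Iteration 6: no outgoing edges from {release}; recursion stops.
hops values: 0, 1, 1, 1, 1, 2, 2, 2, 2, 3, 3, 3, 4, 4, 5; the maximum is 5.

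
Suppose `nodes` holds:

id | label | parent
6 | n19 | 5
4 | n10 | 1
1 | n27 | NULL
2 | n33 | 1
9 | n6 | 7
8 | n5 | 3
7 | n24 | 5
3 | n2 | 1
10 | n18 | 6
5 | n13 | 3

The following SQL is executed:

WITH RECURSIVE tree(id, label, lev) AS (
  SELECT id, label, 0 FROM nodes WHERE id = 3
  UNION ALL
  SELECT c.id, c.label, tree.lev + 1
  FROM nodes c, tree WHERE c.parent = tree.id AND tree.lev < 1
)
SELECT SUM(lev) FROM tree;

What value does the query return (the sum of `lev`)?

2

Base: id=3 (n2) at lev 0.
Iteration 1: rows with parent in {3} -> n13 (id 5, lev 1), n5 (id 8, lev 1).
Iteration 2: lev < 1 fails for all current rows; recursion stops.
SUM(lev) = 0 + 1 + 1 = 2.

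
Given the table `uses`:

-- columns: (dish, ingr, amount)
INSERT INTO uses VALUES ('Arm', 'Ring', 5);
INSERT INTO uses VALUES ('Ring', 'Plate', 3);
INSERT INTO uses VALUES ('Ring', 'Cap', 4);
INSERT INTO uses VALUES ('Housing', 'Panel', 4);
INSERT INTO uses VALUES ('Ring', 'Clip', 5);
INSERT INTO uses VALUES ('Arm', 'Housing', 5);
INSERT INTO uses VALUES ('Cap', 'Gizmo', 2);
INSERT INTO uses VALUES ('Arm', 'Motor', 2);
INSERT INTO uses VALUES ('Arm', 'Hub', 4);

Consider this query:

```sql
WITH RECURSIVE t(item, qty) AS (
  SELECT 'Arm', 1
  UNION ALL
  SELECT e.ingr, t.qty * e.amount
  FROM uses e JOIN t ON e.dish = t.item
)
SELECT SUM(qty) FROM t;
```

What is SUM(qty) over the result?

137

Base: (Arm, qty=1).
Iteration 1: components of {Arm} -> Housing = 1*5 = 5, Hub = 1*4 = 4, Motor = 1*2 = 2, Ring = 1*5 = 5.
Iteration 2: components of {Housing,Hub,Motor,Ring} -> Cap = 5*4 = 20, Clip = 5*5 = 25, Panel = 5*4 = 20, Plate = 5*3 = 15.
Iteration 3: components of {Cap,Clip,Panel,Plate} -> Gizmo = 20*2 = 40.
Iteration 4: no further components; recursion stops.
SUM(qty) = 1 + 5 + 4 + 2 + 5 + 15 + 20 + 25 + 20 + 40 = 137.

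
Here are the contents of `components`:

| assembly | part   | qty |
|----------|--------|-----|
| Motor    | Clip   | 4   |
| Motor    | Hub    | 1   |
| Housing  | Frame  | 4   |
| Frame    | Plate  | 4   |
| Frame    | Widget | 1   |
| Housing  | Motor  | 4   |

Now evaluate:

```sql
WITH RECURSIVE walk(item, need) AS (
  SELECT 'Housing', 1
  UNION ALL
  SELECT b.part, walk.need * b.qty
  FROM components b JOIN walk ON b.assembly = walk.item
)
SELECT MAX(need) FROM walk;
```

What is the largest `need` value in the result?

Base: (Housing, need=1).
Iteration 1: components of {Housing} -> Frame = 1*4 = 4, Motor = 1*4 = 4.
Iteration 2: components of {Frame,Motor} -> Clip = 4*4 = 16, Hub = 4*1 = 4, Plate = 4*4 = 16, Widget = 4*1 = 4.
Iteration 3: no further components; recursion stops.
need values: 1, 4, 4, 16, 4, 4, 16; the maximum is 16.

16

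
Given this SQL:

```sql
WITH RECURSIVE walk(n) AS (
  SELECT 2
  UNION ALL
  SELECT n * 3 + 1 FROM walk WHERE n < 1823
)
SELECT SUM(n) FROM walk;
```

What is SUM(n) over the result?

8196

Base: n=2.
Iteration 1: 2 < 1823 holds -> n = 2 * 3 + 1 = 7.
Iteration 2: 7 < 1823 holds -> n = 7 * 3 + 1 = 22.
Iteration 3: 22 < 1823 holds -> n = 22 * 3 + 1 = 67.
Iteration 4: 67 < 1823 holds -> n = 67 * 3 + 1 = 202.
Iteration 5: 202 < 1823 holds -> n = 202 * 3 + 1 = 607.
Iteration 6: 607 < 1823 holds -> n = 607 * 3 + 1 = 1822.
Iteration 7: 1822 < 1823 holds -> n = 1822 * 3 + 1 = 5467.
Iteration 8: 5467 < 1823 fails; recursion stops.
SUM(n) = 2 + 7 + 22 + 67 + 202 + 607 + 1822 + 5467 = 8196.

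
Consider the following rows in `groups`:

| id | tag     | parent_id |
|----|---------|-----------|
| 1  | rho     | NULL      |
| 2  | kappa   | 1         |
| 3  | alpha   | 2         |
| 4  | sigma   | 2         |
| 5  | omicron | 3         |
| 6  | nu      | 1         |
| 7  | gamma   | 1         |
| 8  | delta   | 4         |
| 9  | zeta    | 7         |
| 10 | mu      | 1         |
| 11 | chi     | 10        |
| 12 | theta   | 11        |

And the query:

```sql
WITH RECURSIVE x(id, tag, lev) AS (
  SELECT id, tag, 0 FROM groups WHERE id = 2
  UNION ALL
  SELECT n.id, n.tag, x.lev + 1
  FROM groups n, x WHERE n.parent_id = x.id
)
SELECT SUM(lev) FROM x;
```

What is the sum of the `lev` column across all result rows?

6

Base: id=2 (kappa) at lev 0.
Iteration 1: rows with parent_id in {2} -> alpha (id 3, lev 1), sigma (id 4, lev 1).
Iteration 2: rows with parent_id in {3,4} -> omicron (id 5, lev 2), delta (id 8, lev 2).
Iteration 3: no rows with parent_id in {5,8}; recursion stops.
SUM(lev) = 0 + 1 + 1 + 2 + 2 = 6.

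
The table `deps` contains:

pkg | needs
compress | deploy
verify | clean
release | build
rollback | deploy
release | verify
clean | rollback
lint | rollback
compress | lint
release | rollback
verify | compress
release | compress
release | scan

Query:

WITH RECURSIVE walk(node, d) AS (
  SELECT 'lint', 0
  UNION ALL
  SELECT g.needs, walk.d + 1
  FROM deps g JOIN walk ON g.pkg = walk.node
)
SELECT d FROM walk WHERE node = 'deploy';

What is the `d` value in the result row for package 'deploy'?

Base: (lint, d=0).
Iteration 1: edges from {lint} -> (rollback, d=1).
Iteration 2: edges from {rollback} -> (deploy, d=2).
Iteration 3: no outgoing edges from {deploy}; recursion stops.

2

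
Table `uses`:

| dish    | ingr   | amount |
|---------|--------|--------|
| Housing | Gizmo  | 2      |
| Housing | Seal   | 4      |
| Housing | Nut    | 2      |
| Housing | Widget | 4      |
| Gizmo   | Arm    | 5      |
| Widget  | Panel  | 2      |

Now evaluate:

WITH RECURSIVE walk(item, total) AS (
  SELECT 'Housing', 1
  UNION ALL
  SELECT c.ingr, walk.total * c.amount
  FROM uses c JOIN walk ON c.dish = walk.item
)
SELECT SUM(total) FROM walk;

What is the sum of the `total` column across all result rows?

Base: (Housing, total=1).
Iteration 1: components of {Housing} -> Gizmo = 1*2 = 2, Nut = 1*2 = 2, Seal = 1*4 = 4, Widget = 1*4 = 4.
Iteration 2: components of {Gizmo,Nut,Seal,Widget} -> Arm = 2*5 = 10, Panel = 4*2 = 8.
Iteration 3: no further components; recursion stops.
SUM(total) = 1 + 2 + 4 + 2 + 4 + 10 + 8 = 31.

31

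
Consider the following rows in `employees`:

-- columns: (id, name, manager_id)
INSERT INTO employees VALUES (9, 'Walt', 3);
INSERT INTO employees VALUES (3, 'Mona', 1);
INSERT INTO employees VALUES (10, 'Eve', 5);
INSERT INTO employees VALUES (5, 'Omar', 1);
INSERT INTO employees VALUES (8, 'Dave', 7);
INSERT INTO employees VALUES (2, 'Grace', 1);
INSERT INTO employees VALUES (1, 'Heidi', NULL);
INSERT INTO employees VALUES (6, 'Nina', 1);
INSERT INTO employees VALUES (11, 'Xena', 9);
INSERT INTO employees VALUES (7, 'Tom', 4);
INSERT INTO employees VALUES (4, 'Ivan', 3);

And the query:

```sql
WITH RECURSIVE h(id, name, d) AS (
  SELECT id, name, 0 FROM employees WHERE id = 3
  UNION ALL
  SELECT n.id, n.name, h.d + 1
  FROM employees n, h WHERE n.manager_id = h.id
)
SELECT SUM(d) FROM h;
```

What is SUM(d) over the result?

Base: id=3 (Mona) at d 0.
Iteration 1: rows with manager_id in {3} -> Ivan (id 4, d 1), Walt (id 9, d 1).
Iteration 2: rows with manager_id in {4,9} -> Tom (id 7, d 2), Xena (id 11, d 2).
Iteration 3: rows with manager_id in {7,11} -> Dave (id 8, d 3).
Iteration 4: no rows with manager_id in {8}; recursion stops.
SUM(d) = 0 + 1 + 1 + 2 + 2 + 3 = 9.

9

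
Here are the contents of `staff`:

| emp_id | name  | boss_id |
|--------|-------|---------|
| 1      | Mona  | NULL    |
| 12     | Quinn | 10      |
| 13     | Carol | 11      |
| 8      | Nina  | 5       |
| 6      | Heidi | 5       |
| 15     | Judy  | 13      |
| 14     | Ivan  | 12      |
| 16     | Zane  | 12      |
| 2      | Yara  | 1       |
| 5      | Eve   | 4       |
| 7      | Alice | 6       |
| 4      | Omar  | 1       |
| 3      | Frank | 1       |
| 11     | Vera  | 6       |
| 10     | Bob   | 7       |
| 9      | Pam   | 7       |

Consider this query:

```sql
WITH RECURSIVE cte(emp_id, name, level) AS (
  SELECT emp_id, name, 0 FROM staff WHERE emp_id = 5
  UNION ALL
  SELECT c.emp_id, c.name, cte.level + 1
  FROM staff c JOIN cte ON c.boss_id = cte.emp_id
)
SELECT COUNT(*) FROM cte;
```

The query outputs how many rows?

Base: emp_id=5 (Eve) at level 0.
Iteration 1: rows with boss_id in {5} -> Heidi (id 6, level 1), Nina (id 8, level 1).
Iteration 2: rows with boss_id in {6,8} -> Alice (id 7, level 2), Vera (id 11, level 2).
Iteration 3: rows with boss_id in {7,11} -> Pam (id 9, level 3), Bob (id 10, level 3), Carol (id 13, level 3).
Iteration 4: rows with boss_id in {9,10,13} -> Quinn (id 12, level 4), Judy (id 15, level 4).
Iteration 5: rows with boss_id in {12,15} -> Ivan (id 14, level 5), Zane (id 16, level 5).
Iteration 6: no rows with boss_id in {14,16}; recursion stops.
Total rows emitted: 12.

12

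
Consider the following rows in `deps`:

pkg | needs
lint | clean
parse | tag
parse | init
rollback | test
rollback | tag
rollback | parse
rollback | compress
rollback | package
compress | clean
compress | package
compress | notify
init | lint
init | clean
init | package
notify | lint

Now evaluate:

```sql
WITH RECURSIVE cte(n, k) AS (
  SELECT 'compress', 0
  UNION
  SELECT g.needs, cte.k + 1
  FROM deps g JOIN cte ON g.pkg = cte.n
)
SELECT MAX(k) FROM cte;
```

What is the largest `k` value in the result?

3

Base: (compress, k=0).
Iteration 1: edges from {compress} -> (clean, k=1), (notify, k=1), (package, k=1).
Iteration 2: edges from {clean,notify,package} -> (lint, k=2).
Iteration 3: edges from {lint} -> (clean, k=3).
Iteration 4: no outgoing edges from {clean}; recursion stops.
k values: 0, 1, 1, 1, 2, 3; the maximum is 3.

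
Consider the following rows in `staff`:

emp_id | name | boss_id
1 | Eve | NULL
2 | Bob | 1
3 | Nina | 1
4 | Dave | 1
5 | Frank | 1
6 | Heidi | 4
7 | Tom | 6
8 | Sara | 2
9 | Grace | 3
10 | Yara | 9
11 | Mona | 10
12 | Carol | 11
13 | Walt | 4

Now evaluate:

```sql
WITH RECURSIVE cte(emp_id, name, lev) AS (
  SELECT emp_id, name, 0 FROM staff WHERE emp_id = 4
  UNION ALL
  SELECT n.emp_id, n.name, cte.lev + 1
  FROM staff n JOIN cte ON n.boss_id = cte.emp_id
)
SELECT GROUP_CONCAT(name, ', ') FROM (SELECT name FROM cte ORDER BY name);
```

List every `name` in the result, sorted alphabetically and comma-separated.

Base: emp_id=4 (Dave) at lev 0.
Iteration 1: rows with boss_id in {4} -> Heidi (id 6, lev 1), Walt (id 13, lev 1).
Iteration 2: rows with boss_id in {6,13} -> Tom (id 7, lev 2).
Iteration 3: no rows with boss_id in {7}; recursion stops.

Dave, Heidi, Tom, Walt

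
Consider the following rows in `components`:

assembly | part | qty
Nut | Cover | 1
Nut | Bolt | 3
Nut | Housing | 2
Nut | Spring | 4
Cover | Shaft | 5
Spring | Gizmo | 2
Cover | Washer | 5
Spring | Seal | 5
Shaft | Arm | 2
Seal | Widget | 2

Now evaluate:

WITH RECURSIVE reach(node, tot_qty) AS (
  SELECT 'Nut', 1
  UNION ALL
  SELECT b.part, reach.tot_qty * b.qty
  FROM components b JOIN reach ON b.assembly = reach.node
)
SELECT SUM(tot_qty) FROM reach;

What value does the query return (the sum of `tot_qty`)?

99

Base: (Nut, tot_qty=1).
Iteration 1: components of {Nut} -> Bolt = 1*3 = 3, Cover = 1*1 = 1, Housing = 1*2 = 2, Spring = 1*4 = 4.
Iteration 2: components of {Bolt,Cover,Housing,Spring} -> Gizmo = 4*2 = 8, Seal = 4*5 = 20, Shaft = 1*5 = 5, Washer = 1*5 = 5.
Iteration 3: components of {Gizmo,Seal,Shaft,Washer} -> Arm = 5*2 = 10, Widget = 20*2 = 40.
Iteration 4: no further components; recursion stops.
SUM(tot_qty) = 1 + 1 + 3 + 2 + 4 + 5 + 5 + 8 + 20 + 10 + 40 = 99.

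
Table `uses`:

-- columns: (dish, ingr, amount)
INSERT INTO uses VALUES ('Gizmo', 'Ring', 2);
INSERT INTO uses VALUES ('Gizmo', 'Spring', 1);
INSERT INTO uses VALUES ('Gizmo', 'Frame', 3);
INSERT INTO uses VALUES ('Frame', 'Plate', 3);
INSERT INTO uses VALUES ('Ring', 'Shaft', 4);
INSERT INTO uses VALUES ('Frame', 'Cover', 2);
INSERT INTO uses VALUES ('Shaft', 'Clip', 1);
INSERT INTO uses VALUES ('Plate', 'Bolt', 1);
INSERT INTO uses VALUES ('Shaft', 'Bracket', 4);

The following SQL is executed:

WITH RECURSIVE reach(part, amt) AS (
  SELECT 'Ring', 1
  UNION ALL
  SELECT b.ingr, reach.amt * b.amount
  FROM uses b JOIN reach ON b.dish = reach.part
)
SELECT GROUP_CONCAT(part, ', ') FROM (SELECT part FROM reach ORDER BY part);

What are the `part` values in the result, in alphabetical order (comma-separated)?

Base: (Ring, amt=1).
Iteration 1: components of {Ring} -> Shaft = 1*4 = 4.
Iteration 2: components of {Shaft} -> Bracket = 4*4 = 16, Clip = 4*1 = 4.
Iteration 3: no further components; recursion stops.

Bracket, Clip, Ring, Shaft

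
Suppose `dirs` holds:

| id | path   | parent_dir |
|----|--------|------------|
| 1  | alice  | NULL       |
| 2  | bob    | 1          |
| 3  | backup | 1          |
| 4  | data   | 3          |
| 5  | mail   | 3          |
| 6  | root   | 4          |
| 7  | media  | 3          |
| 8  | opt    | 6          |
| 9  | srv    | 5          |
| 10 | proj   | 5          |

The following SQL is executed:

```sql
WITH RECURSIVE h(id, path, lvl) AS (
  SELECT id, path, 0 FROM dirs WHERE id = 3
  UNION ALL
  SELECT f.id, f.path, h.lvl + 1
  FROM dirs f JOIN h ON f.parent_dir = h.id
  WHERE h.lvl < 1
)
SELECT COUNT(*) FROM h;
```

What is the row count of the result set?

4

Base: id=3 (backup) at lvl 0.
Iteration 1: rows with parent_dir in {3} -> data (id 4, lvl 1), mail (id 5, lvl 1), media (id 7, lvl 1).
Iteration 2: lvl < 1 fails for all current rows; recursion stops.
Total rows emitted: 4.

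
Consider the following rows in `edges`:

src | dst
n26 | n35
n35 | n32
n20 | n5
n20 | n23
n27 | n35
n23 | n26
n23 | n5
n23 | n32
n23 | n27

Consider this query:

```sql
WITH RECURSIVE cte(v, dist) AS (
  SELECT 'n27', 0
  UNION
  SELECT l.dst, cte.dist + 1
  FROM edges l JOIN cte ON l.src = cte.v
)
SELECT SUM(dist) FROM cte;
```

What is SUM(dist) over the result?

3

Base: (n27, dist=0).
Iteration 1: edges from {n27} -> (n35, dist=1).
Iteration 2: edges from {n35} -> (n32, dist=2).
Iteration 3: no outgoing edges from {n32}; recursion stops.
SUM(dist) = 0 + 1 + 2 = 3.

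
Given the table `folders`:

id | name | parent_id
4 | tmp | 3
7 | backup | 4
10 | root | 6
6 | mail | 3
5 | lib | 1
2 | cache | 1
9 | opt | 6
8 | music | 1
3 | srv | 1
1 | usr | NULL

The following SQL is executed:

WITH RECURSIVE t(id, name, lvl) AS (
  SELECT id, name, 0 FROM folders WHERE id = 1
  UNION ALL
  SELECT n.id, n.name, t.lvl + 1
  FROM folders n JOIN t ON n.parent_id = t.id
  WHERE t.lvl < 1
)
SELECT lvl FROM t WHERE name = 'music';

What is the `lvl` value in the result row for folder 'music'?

Base: id=1 (usr) at lvl 0.
Iteration 1: rows with parent_id in {1} -> cache (id 2, lvl 1), srv (id 3, lvl 1), lib (id 5, lvl 1), music (id 8, lvl 1).
Iteration 2: lvl < 1 fails for all current rows; recursion stops.

1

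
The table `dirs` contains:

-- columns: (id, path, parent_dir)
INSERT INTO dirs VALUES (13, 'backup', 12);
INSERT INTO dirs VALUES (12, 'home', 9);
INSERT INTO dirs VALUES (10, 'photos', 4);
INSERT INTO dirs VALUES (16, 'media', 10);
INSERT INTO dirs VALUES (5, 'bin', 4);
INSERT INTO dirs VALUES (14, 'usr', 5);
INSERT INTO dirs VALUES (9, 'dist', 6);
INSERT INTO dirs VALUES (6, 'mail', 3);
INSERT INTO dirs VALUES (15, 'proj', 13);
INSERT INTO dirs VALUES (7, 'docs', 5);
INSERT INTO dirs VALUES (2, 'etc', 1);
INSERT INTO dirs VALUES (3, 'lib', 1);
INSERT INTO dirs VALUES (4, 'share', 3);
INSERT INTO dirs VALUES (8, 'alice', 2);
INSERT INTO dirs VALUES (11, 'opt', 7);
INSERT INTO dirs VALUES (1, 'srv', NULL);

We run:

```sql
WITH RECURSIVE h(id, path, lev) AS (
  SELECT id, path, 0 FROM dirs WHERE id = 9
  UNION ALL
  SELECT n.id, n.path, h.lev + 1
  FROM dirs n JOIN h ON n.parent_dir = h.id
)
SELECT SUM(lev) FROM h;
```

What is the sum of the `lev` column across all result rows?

6

Base: id=9 (dist) at lev 0.
Iteration 1: rows with parent_dir in {9} -> home (id 12, lev 1).
Iteration 2: rows with parent_dir in {12} -> backup (id 13, lev 2).
Iteration 3: rows with parent_dir in {13} -> proj (id 15, lev 3).
Iteration 4: no rows with parent_dir in {15}; recursion stops.
SUM(lev) = 0 + 1 + 2 + 3 = 6.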